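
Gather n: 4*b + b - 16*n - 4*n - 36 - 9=5*b - 20*n - 45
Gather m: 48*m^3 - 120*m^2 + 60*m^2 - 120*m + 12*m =48*m^3 - 60*m^2 - 108*m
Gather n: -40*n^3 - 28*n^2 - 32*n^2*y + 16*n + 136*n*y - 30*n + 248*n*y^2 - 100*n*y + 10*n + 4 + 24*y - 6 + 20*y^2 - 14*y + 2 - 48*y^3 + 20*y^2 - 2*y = -40*n^3 + n^2*(-32*y - 28) + n*(248*y^2 + 36*y - 4) - 48*y^3 + 40*y^2 + 8*y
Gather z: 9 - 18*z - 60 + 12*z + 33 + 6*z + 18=0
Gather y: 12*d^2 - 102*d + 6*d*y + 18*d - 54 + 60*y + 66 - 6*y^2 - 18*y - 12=12*d^2 - 84*d - 6*y^2 + y*(6*d + 42)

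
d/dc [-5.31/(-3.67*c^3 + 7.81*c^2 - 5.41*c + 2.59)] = (-58.4631*c^2 + 82.9422*c - 28.7271)/(3.67*c^3 - 7.81*c^2 + 5.41*c - 2.59)^2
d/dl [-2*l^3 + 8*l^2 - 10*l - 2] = -6*l^2 + 16*l - 10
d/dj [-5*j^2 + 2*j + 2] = 2 - 10*j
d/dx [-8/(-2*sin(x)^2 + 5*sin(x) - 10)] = 8*(5 - 4*sin(x))*cos(x)/(-5*sin(x) - cos(2*x) + 11)^2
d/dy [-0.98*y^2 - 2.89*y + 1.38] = -1.96*y - 2.89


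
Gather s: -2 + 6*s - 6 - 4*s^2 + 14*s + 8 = -4*s^2 + 20*s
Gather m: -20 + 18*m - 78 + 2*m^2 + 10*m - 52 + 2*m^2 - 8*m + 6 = 4*m^2 + 20*m - 144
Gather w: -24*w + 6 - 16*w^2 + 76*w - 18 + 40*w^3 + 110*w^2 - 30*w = 40*w^3 + 94*w^2 + 22*w - 12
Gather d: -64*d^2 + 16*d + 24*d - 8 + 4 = -64*d^2 + 40*d - 4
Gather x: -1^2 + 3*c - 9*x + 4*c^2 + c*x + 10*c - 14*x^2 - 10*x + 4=4*c^2 + 13*c - 14*x^2 + x*(c - 19) + 3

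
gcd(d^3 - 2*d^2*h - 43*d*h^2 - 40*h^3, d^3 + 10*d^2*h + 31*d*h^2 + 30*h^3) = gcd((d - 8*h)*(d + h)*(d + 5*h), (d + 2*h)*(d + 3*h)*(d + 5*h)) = d + 5*h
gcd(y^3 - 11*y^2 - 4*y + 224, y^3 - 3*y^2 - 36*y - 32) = y^2 - 4*y - 32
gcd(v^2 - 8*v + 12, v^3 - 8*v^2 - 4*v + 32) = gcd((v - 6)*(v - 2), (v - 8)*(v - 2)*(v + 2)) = v - 2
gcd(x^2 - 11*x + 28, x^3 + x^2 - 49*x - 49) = x - 7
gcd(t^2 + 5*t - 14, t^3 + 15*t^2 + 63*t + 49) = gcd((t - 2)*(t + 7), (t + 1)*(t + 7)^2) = t + 7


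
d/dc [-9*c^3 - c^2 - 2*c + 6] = -27*c^2 - 2*c - 2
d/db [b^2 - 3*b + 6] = 2*b - 3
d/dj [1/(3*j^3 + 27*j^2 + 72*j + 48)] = (-j^2 - 6*j - 8)/(j^3 + 9*j^2 + 24*j + 16)^2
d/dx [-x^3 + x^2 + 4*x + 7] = -3*x^2 + 2*x + 4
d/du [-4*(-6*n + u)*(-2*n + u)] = 32*n - 8*u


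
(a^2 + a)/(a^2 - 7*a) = (a + 1)/(a - 7)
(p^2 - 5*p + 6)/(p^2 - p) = (p^2 - 5*p + 6)/(p*(p - 1))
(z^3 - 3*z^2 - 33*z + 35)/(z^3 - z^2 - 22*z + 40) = (z^2 - 8*z + 7)/(z^2 - 6*z + 8)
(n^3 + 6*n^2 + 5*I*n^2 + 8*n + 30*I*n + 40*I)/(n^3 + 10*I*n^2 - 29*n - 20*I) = (n^2 + 6*n + 8)/(n^2 + 5*I*n - 4)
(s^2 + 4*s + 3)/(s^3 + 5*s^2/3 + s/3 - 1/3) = 3*(s + 3)/(3*s^2 + 2*s - 1)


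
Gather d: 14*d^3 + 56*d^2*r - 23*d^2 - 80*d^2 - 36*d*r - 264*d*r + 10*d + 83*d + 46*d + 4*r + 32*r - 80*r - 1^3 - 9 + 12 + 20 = 14*d^3 + d^2*(56*r - 103) + d*(139 - 300*r) - 44*r + 22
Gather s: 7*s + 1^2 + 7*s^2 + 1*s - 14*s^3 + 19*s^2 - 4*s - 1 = -14*s^3 + 26*s^2 + 4*s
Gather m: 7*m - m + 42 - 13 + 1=6*m + 30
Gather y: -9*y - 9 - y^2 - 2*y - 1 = -y^2 - 11*y - 10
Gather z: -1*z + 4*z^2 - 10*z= 4*z^2 - 11*z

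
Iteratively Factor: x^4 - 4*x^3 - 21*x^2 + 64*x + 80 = (x - 4)*(x^3 - 21*x - 20) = (x - 5)*(x - 4)*(x^2 + 5*x + 4) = (x - 5)*(x - 4)*(x + 1)*(x + 4)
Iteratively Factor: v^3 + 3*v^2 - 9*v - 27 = (v + 3)*(v^2 - 9) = (v - 3)*(v + 3)*(v + 3)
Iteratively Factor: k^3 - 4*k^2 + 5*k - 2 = (k - 1)*(k^2 - 3*k + 2) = (k - 2)*(k - 1)*(k - 1)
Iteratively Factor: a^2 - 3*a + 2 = (a - 2)*(a - 1)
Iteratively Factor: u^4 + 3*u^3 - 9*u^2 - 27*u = (u)*(u^3 + 3*u^2 - 9*u - 27) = u*(u - 3)*(u^2 + 6*u + 9) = u*(u - 3)*(u + 3)*(u + 3)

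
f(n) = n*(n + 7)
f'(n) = 2*n + 7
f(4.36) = 49.53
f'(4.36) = 15.72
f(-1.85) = -9.53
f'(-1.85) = 3.30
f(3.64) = 38.73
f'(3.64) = 14.28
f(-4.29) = -11.63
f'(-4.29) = -1.58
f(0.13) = 0.93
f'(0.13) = 7.26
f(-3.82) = -12.15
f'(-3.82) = -0.64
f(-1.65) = -8.83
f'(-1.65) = 3.70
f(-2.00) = -10.00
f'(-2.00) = 3.00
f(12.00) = 228.00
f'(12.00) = 31.00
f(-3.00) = -12.00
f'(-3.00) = 1.00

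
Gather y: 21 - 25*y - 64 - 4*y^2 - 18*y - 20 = -4*y^2 - 43*y - 63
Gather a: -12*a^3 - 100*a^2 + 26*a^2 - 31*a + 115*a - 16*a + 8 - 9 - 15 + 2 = -12*a^3 - 74*a^2 + 68*a - 14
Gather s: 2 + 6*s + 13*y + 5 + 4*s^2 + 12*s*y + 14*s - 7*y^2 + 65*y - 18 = 4*s^2 + s*(12*y + 20) - 7*y^2 + 78*y - 11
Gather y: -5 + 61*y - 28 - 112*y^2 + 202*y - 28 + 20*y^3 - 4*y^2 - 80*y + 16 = 20*y^3 - 116*y^2 + 183*y - 45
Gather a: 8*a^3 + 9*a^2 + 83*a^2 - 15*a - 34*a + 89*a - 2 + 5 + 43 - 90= 8*a^3 + 92*a^2 + 40*a - 44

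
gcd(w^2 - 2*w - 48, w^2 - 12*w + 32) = w - 8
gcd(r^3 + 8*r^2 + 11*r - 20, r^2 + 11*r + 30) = r + 5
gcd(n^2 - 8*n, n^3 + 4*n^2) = n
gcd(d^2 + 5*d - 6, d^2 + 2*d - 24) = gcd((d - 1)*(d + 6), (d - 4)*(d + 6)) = d + 6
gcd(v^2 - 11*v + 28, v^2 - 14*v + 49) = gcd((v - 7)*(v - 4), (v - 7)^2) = v - 7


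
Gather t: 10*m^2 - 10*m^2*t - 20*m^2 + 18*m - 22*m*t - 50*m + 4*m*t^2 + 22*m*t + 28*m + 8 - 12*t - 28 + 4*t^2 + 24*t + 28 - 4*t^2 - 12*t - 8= -10*m^2*t - 10*m^2 + 4*m*t^2 - 4*m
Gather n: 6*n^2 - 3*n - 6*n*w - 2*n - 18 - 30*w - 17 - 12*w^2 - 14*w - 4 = 6*n^2 + n*(-6*w - 5) - 12*w^2 - 44*w - 39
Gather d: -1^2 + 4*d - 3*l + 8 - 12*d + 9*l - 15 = -8*d + 6*l - 8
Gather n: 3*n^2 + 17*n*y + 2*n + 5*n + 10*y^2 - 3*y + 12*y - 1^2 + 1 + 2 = 3*n^2 + n*(17*y + 7) + 10*y^2 + 9*y + 2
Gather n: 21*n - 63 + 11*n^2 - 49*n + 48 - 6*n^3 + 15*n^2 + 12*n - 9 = -6*n^3 + 26*n^2 - 16*n - 24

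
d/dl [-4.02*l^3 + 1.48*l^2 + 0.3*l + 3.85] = -12.06*l^2 + 2.96*l + 0.3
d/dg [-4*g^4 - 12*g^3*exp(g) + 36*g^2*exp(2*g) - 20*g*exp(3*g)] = -12*g^3*exp(g) - 16*g^3 + 72*g^2*exp(2*g) - 36*g^2*exp(g) - 60*g*exp(3*g) + 72*g*exp(2*g) - 20*exp(3*g)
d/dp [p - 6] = 1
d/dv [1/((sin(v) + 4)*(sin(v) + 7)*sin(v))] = (-22*sin(v) + 3*cos(v)^2 - 31)*cos(v)/((sin(v) + 4)^2*(sin(v) + 7)^2*sin(v)^2)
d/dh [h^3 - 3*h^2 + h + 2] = 3*h^2 - 6*h + 1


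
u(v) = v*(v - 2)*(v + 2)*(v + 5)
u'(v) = v*(v - 2)*(v + 2) + v*(v - 2)*(v + 5) + v*(v + 2)*(v + 5) + (v - 2)*(v + 2)*(v + 5) = 4*v^3 + 15*v^2 - 8*v - 20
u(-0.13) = 2.52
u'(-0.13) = -18.72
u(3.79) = 345.27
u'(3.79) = 382.90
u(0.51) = -10.51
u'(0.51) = -19.65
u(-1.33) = 10.89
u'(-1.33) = 7.76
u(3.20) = 163.74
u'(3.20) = 239.07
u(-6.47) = 360.09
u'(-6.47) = -423.69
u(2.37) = 28.24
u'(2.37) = 98.54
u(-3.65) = -45.94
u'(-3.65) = 14.53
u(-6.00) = 192.00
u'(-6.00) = -296.00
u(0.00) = 0.00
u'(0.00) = -20.00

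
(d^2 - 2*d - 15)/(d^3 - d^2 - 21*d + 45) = (d^2 - 2*d - 15)/(d^3 - d^2 - 21*d + 45)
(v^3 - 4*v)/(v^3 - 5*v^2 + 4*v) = (v^2 - 4)/(v^2 - 5*v + 4)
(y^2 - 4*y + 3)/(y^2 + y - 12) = (y - 1)/(y + 4)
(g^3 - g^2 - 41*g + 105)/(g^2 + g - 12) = (g^2 + 2*g - 35)/(g + 4)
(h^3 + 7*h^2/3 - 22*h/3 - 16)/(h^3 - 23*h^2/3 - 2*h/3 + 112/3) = (h + 3)/(h - 7)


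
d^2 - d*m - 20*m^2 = (d - 5*m)*(d + 4*m)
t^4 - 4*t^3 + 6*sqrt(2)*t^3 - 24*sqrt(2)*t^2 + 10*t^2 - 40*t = t*(t - 4)*(t + sqrt(2))*(t + 5*sqrt(2))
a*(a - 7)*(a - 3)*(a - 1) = a^4 - 11*a^3 + 31*a^2 - 21*a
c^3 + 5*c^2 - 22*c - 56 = (c - 4)*(c + 2)*(c + 7)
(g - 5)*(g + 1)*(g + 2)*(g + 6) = g^4 + 4*g^3 - 25*g^2 - 88*g - 60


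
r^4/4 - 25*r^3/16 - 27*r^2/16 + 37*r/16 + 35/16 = (r/2 + 1/2)^2*(r - 7)*(r - 5/4)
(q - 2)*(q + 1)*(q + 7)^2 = q^4 + 13*q^3 + 33*q^2 - 77*q - 98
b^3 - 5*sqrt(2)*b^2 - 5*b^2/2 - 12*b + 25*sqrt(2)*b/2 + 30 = (b - 5/2)*(b - 6*sqrt(2))*(b + sqrt(2))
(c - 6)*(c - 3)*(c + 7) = c^3 - 2*c^2 - 45*c + 126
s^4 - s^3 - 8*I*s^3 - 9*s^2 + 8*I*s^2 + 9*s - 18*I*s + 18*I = (s - 1)*(s - 6*I)*(s - 3*I)*(s + I)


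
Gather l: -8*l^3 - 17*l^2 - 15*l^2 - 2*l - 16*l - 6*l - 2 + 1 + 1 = -8*l^3 - 32*l^2 - 24*l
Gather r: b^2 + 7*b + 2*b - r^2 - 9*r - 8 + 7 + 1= b^2 + 9*b - r^2 - 9*r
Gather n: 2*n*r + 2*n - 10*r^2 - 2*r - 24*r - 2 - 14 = n*(2*r + 2) - 10*r^2 - 26*r - 16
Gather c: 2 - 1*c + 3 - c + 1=6 - 2*c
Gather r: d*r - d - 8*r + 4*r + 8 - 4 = -d + r*(d - 4) + 4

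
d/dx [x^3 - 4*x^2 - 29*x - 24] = 3*x^2 - 8*x - 29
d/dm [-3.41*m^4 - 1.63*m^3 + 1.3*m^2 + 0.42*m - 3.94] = -13.64*m^3 - 4.89*m^2 + 2.6*m + 0.42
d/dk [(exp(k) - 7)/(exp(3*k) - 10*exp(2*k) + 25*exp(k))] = (-2*exp(2*k) + 21*exp(k) - 35)*exp(-k)/(exp(3*k) - 15*exp(2*k) + 75*exp(k) - 125)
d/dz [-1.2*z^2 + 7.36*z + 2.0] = 7.36 - 2.4*z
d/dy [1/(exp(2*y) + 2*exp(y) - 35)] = -2*(exp(y) + 1)*exp(y)/(exp(2*y) + 2*exp(y) - 35)^2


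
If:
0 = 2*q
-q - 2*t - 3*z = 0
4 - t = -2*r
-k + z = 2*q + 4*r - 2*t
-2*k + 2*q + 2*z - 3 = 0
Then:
No Solution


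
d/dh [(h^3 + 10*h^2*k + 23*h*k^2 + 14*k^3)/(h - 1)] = (2*h^3 + 10*h^2*k - 3*h^2 - 20*h*k - 14*k^3 - 23*k^2)/(h^2 - 2*h + 1)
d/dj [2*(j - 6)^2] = 4*j - 24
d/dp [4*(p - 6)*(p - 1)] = 8*p - 28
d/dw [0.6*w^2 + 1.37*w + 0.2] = 1.2*w + 1.37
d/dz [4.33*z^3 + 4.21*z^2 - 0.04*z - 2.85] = 12.99*z^2 + 8.42*z - 0.04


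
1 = 1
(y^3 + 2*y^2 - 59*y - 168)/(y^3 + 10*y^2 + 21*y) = (y - 8)/y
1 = 1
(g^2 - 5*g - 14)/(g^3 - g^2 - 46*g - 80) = (g - 7)/(g^2 - 3*g - 40)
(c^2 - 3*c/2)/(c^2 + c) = (c - 3/2)/(c + 1)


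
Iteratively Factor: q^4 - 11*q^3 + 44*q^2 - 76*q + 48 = (q - 2)*(q^3 - 9*q^2 + 26*q - 24) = (q - 3)*(q - 2)*(q^2 - 6*q + 8) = (q - 4)*(q - 3)*(q - 2)*(q - 2)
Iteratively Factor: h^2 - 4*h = (h)*(h - 4)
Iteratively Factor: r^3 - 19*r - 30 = (r + 3)*(r^2 - 3*r - 10) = (r + 2)*(r + 3)*(r - 5)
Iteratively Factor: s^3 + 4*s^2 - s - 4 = (s + 4)*(s^2 - 1) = (s + 1)*(s + 4)*(s - 1)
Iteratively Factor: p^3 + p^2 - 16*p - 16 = (p + 1)*(p^2 - 16) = (p - 4)*(p + 1)*(p + 4)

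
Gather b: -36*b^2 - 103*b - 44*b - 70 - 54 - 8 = -36*b^2 - 147*b - 132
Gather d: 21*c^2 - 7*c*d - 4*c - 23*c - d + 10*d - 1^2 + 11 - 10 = 21*c^2 - 27*c + d*(9 - 7*c)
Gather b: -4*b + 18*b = 14*b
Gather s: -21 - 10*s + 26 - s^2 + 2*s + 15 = -s^2 - 8*s + 20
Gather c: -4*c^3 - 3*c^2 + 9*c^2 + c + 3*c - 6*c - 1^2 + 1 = -4*c^3 + 6*c^2 - 2*c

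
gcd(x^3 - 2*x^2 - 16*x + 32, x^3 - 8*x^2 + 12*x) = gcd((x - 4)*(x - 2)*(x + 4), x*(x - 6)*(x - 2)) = x - 2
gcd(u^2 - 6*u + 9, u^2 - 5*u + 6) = u - 3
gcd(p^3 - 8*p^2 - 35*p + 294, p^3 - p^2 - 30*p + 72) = p + 6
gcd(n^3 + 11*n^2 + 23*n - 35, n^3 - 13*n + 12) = n - 1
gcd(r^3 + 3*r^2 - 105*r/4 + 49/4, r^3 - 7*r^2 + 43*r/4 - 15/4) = r - 1/2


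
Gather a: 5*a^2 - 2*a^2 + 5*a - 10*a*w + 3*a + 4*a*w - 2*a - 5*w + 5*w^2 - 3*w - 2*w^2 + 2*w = 3*a^2 + a*(6 - 6*w) + 3*w^2 - 6*w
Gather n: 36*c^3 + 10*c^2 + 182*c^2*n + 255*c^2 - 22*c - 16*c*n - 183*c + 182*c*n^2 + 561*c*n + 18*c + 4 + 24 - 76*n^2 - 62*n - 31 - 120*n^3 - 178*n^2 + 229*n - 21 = 36*c^3 + 265*c^2 - 187*c - 120*n^3 + n^2*(182*c - 254) + n*(182*c^2 + 545*c + 167) - 24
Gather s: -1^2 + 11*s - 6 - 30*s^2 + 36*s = -30*s^2 + 47*s - 7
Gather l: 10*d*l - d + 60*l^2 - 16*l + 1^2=-d + 60*l^2 + l*(10*d - 16) + 1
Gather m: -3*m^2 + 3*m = -3*m^2 + 3*m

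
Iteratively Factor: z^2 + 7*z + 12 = (z + 3)*(z + 4)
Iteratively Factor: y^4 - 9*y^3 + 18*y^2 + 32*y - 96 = (y - 4)*(y^3 - 5*y^2 - 2*y + 24) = (y - 4)^2*(y^2 - y - 6) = (y - 4)^2*(y - 3)*(y + 2)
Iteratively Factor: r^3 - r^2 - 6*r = (r - 3)*(r^2 + 2*r) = (r - 3)*(r + 2)*(r)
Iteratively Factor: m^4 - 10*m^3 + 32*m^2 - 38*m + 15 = (m - 1)*(m^3 - 9*m^2 + 23*m - 15) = (m - 1)^2*(m^2 - 8*m + 15) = (m - 5)*(m - 1)^2*(m - 3)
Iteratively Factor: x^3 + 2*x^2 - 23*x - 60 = (x + 3)*(x^2 - x - 20) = (x - 5)*(x + 3)*(x + 4)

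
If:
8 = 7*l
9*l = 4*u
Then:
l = 8/7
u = 18/7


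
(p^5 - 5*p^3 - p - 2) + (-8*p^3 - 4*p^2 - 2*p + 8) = p^5 - 13*p^3 - 4*p^2 - 3*p + 6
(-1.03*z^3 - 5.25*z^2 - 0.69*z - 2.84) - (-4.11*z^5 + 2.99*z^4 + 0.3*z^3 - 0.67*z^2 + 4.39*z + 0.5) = 4.11*z^5 - 2.99*z^4 - 1.33*z^3 - 4.58*z^2 - 5.08*z - 3.34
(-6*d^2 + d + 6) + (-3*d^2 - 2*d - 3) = -9*d^2 - d + 3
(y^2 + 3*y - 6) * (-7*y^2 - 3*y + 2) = -7*y^4 - 24*y^3 + 35*y^2 + 24*y - 12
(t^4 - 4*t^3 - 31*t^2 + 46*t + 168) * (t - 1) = t^5 - 5*t^4 - 27*t^3 + 77*t^2 + 122*t - 168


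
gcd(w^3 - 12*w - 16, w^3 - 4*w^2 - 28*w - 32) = w^2 + 4*w + 4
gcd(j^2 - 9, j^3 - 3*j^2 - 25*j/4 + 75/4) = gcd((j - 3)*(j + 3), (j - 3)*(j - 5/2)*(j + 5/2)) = j - 3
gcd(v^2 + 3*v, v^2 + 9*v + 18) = v + 3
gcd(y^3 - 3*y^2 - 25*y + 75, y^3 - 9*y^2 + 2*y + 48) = y - 3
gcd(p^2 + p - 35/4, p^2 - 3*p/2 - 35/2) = p + 7/2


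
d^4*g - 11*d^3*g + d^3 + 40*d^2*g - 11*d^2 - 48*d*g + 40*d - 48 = (d - 4)^2*(d - 3)*(d*g + 1)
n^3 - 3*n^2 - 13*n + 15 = (n - 5)*(n - 1)*(n + 3)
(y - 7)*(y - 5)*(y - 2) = y^3 - 14*y^2 + 59*y - 70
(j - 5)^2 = j^2 - 10*j + 25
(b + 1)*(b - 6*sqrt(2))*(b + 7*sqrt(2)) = b^3 + b^2 + sqrt(2)*b^2 - 84*b + sqrt(2)*b - 84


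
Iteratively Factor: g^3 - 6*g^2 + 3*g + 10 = (g + 1)*(g^2 - 7*g + 10) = (g - 5)*(g + 1)*(g - 2)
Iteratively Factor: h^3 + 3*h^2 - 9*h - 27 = (h + 3)*(h^2 - 9) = (h + 3)^2*(h - 3)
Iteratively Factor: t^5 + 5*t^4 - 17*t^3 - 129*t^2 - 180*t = (t + 4)*(t^4 + t^3 - 21*t^2 - 45*t) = (t + 3)*(t + 4)*(t^3 - 2*t^2 - 15*t) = t*(t + 3)*(t + 4)*(t^2 - 2*t - 15) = t*(t - 5)*(t + 3)*(t + 4)*(t + 3)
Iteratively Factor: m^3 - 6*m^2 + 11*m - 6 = (m - 1)*(m^2 - 5*m + 6) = (m - 2)*(m - 1)*(m - 3)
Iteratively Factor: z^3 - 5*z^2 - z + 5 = (z + 1)*(z^2 - 6*z + 5) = (z - 1)*(z + 1)*(z - 5)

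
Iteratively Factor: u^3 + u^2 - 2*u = (u + 2)*(u^2 - u) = (u - 1)*(u + 2)*(u)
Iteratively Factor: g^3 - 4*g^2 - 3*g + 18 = (g - 3)*(g^2 - g - 6) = (g - 3)^2*(g + 2)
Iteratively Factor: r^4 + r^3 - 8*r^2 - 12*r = (r - 3)*(r^3 + 4*r^2 + 4*r) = (r - 3)*(r + 2)*(r^2 + 2*r) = (r - 3)*(r + 2)^2*(r)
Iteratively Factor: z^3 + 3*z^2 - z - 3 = (z - 1)*(z^2 + 4*z + 3) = (z - 1)*(z + 3)*(z + 1)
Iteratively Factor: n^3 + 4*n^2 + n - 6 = (n + 3)*(n^2 + n - 2) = (n - 1)*(n + 3)*(n + 2)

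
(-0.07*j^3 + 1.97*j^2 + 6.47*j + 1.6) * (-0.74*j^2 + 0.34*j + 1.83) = 0.0518*j^5 - 1.4816*j^4 - 4.2461*j^3 + 4.6209*j^2 + 12.3841*j + 2.928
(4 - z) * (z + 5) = -z^2 - z + 20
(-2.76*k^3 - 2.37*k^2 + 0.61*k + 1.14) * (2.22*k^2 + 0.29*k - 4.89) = -6.1272*k^5 - 6.0618*k^4 + 14.1633*k^3 + 14.297*k^2 - 2.6523*k - 5.5746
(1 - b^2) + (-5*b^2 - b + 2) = -6*b^2 - b + 3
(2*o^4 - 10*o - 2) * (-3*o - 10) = -6*o^5 - 20*o^4 + 30*o^2 + 106*o + 20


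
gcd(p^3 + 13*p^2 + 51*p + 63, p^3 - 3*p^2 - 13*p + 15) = p + 3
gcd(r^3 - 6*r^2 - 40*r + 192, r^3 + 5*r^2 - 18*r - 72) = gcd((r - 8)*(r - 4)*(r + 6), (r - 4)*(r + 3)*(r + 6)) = r^2 + 2*r - 24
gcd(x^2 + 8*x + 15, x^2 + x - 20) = x + 5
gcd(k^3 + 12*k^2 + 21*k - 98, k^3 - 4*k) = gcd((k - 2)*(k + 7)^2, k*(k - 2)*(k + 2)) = k - 2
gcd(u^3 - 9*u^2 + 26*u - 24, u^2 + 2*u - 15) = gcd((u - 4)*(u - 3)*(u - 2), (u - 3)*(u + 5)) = u - 3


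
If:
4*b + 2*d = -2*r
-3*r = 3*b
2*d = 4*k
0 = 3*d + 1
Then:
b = 1/3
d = -1/3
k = -1/6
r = -1/3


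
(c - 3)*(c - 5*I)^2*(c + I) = c^4 - 3*c^3 - 9*I*c^3 - 15*c^2 + 27*I*c^2 + 45*c - 25*I*c + 75*I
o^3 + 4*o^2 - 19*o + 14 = (o - 2)*(o - 1)*(o + 7)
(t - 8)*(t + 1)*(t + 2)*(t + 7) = t^4 + 2*t^3 - 57*t^2 - 170*t - 112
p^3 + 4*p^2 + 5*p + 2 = (p + 1)^2*(p + 2)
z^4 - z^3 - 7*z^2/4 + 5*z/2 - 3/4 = (z - 1)^2*(z - 1/2)*(z + 3/2)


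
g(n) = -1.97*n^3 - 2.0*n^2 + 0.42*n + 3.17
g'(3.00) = -64.77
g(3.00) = -66.76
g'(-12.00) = -802.62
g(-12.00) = 3114.29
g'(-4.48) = -100.28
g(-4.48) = 138.28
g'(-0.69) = 0.37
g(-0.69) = 2.58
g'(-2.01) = -15.42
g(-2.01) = 10.24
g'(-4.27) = -90.26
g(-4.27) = 118.28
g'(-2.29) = -21.41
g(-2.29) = 15.38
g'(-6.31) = -209.65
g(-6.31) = 415.83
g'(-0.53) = 0.88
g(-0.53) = 2.68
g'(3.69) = -94.81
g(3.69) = -121.49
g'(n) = -5.91*n^2 - 4.0*n + 0.42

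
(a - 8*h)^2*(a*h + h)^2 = a^4*h^2 - 16*a^3*h^3 + 2*a^3*h^2 + 64*a^2*h^4 - 32*a^2*h^3 + a^2*h^2 + 128*a*h^4 - 16*a*h^3 + 64*h^4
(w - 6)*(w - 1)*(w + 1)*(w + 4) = w^4 - 2*w^3 - 25*w^2 + 2*w + 24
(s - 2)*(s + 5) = s^2 + 3*s - 10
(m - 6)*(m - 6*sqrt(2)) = m^2 - 6*sqrt(2)*m - 6*m + 36*sqrt(2)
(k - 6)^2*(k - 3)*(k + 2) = k^4 - 13*k^3 + 42*k^2 + 36*k - 216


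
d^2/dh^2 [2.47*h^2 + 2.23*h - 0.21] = 4.94000000000000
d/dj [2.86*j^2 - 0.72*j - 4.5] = 5.72*j - 0.72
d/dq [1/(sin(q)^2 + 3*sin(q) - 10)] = -(2*sin(q) + 3)*cos(q)/(sin(q)^2 + 3*sin(q) - 10)^2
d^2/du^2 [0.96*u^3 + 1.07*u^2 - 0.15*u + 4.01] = 5.76*u + 2.14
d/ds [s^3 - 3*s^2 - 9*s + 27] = 3*s^2 - 6*s - 9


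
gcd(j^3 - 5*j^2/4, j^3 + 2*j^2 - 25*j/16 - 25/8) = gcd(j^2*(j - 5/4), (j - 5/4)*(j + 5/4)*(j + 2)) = j - 5/4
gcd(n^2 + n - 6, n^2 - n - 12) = n + 3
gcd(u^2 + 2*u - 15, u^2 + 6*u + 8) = 1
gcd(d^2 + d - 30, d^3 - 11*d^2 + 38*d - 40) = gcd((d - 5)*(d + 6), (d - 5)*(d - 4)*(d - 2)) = d - 5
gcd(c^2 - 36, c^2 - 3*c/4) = 1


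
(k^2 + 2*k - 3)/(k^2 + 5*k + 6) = (k - 1)/(k + 2)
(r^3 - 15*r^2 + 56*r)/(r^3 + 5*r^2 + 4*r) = (r^2 - 15*r + 56)/(r^2 + 5*r + 4)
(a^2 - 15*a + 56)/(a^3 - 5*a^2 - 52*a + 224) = (a - 7)/(a^2 + 3*a - 28)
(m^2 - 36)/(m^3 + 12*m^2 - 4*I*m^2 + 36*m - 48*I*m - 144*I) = (m - 6)/(m^2 + m*(6 - 4*I) - 24*I)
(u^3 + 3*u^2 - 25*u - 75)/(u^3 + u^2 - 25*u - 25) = (u + 3)/(u + 1)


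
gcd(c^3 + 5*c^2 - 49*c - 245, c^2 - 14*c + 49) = c - 7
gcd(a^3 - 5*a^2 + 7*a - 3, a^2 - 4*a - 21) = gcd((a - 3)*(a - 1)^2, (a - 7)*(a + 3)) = 1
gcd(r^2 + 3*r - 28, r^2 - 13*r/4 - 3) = r - 4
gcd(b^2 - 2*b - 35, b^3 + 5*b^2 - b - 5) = b + 5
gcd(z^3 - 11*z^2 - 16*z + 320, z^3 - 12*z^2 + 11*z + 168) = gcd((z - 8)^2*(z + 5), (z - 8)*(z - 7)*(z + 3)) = z - 8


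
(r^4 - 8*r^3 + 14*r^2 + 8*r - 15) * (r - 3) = r^5 - 11*r^4 + 38*r^3 - 34*r^2 - 39*r + 45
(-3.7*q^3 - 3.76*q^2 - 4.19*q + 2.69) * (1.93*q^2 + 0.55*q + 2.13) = -7.141*q^5 - 9.2918*q^4 - 18.0357*q^3 - 5.1216*q^2 - 7.4452*q + 5.7297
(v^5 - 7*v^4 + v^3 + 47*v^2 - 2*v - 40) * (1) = v^5 - 7*v^4 + v^3 + 47*v^2 - 2*v - 40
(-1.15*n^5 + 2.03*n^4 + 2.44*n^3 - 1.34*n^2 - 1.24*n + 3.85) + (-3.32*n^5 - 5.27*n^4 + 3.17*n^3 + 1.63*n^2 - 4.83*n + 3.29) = -4.47*n^5 - 3.24*n^4 + 5.61*n^3 + 0.29*n^2 - 6.07*n + 7.14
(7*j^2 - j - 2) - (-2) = 7*j^2 - j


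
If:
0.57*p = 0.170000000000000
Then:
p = 0.30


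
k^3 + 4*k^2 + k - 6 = (k - 1)*(k + 2)*(k + 3)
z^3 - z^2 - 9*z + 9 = (z - 3)*(z - 1)*(z + 3)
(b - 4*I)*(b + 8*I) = b^2 + 4*I*b + 32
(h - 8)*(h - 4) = h^2 - 12*h + 32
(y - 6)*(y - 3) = y^2 - 9*y + 18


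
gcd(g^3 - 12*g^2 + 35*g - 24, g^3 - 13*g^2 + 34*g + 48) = g - 8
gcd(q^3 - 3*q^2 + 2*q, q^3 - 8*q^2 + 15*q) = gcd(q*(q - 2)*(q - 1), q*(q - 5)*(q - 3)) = q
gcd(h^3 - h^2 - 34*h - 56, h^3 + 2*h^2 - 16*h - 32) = h^2 + 6*h + 8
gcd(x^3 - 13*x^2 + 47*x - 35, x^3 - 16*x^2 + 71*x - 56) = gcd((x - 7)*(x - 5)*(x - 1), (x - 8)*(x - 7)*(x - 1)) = x^2 - 8*x + 7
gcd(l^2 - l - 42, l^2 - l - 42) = l^2 - l - 42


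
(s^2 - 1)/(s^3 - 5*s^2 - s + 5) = 1/(s - 5)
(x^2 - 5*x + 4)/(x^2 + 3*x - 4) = (x - 4)/(x + 4)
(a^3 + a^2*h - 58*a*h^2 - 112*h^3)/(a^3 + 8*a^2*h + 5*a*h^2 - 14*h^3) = (a - 8*h)/(a - h)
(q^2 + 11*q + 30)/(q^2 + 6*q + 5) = (q + 6)/(q + 1)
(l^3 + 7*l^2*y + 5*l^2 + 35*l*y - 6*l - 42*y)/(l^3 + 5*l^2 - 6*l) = (l + 7*y)/l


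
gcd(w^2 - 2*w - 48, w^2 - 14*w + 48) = w - 8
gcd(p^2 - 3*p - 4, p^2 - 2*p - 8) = p - 4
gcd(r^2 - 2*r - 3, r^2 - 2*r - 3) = r^2 - 2*r - 3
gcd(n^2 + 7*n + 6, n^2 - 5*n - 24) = 1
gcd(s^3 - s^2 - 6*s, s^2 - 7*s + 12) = s - 3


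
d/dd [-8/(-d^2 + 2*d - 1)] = 16*(1 - d)/(d^2 - 2*d + 1)^2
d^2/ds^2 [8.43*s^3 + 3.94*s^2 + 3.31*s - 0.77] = 50.58*s + 7.88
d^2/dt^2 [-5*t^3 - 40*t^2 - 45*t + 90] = -30*t - 80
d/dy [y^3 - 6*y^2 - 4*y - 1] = 3*y^2 - 12*y - 4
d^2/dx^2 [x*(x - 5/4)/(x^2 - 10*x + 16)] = (35*x^3 - 192*x^2 + 240*x + 224)/(2*(x^6 - 30*x^5 + 348*x^4 - 1960*x^3 + 5568*x^2 - 7680*x + 4096))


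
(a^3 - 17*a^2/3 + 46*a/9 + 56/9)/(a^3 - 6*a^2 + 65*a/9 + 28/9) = (3*a + 2)/(3*a + 1)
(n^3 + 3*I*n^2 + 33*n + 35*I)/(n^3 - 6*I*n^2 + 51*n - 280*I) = (n + I)/(n - 8*I)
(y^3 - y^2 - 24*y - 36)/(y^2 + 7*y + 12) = (y^2 - 4*y - 12)/(y + 4)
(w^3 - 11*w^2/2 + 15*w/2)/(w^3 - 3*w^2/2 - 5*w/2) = (w - 3)/(w + 1)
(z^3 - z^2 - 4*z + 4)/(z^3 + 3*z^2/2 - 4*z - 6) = 2*(z - 1)/(2*z + 3)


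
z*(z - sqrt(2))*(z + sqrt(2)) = z^3 - 2*z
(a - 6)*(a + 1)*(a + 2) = a^3 - 3*a^2 - 16*a - 12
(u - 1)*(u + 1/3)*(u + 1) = u^3 + u^2/3 - u - 1/3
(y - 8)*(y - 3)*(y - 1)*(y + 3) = y^4 - 9*y^3 - y^2 + 81*y - 72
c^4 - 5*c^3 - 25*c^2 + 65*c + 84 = (c - 7)*(c - 3)*(c + 1)*(c + 4)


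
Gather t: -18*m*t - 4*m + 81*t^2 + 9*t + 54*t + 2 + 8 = -4*m + 81*t^2 + t*(63 - 18*m) + 10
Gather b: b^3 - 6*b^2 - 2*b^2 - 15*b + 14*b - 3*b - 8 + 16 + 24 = b^3 - 8*b^2 - 4*b + 32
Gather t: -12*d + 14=14 - 12*d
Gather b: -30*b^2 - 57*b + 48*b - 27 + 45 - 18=-30*b^2 - 9*b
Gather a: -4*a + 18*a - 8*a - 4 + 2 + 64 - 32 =6*a + 30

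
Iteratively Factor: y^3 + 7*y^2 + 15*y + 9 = (y + 3)*(y^2 + 4*y + 3) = (y + 3)^2*(y + 1)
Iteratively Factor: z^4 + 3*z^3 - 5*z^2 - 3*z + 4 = (z + 4)*(z^3 - z^2 - z + 1) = (z + 1)*(z + 4)*(z^2 - 2*z + 1) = (z - 1)*(z + 1)*(z + 4)*(z - 1)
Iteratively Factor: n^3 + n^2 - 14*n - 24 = (n + 2)*(n^2 - n - 12) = (n + 2)*(n + 3)*(n - 4)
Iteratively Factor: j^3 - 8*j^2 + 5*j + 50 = (j - 5)*(j^2 - 3*j - 10) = (j - 5)*(j + 2)*(j - 5)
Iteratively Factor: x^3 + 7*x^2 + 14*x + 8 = (x + 4)*(x^2 + 3*x + 2) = (x + 1)*(x + 4)*(x + 2)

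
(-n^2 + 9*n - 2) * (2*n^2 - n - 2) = -2*n^4 + 19*n^3 - 11*n^2 - 16*n + 4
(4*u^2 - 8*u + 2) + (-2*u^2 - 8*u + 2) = 2*u^2 - 16*u + 4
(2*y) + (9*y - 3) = 11*y - 3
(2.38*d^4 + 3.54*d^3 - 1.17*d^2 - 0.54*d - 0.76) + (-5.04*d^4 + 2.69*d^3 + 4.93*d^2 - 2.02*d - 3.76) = -2.66*d^4 + 6.23*d^3 + 3.76*d^2 - 2.56*d - 4.52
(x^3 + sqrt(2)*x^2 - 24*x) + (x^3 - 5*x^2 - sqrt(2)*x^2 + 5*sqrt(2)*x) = 2*x^3 - 5*x^2 - 24*x + 5*sqrt(2)*x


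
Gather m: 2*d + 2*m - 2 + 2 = 2*d + 2*m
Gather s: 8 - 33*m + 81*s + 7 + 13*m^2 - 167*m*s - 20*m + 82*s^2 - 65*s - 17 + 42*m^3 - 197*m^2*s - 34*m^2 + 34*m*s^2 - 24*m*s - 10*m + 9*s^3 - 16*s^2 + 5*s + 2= 42*m^3 - 21*m^2 - 63*m + 9*s^3 + s^2*(34*m + 66) + s*(-197*m^2 - 191*m + 21)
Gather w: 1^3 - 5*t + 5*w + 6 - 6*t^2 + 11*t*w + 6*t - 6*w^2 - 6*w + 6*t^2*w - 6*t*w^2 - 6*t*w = -6*t^2 + t + w^2*(-6*t - 6) + w*(6*t^2 + 5*t - 1) + 7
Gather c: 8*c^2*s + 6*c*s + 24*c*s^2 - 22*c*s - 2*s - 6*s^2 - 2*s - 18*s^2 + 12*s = 8*c^2*s + c*(24*s^2 - 16*s) - 24*s^2 + 8*s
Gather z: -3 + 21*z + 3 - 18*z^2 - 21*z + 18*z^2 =0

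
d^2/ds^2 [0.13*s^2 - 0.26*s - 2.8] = 0.260000000000000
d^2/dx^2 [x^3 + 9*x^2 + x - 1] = 6*x + 18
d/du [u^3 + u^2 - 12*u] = 3*u^2 + 2*u - 12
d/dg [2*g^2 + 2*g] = 4*g + 2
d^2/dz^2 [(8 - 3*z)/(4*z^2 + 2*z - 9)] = 4*(-2*(3*z - 8)*(4*z + 1)^2 + (18*z - 13)*(4*z^2 + 2*z - 9))/(4*z^2 + 2*z - 9)^3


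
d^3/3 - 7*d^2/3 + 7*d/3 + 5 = (d/3 + 1/3)*(d - 5)*(d - 3)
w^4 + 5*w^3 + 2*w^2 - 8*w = w*(w - 1)*(w + 2)*(w + 4)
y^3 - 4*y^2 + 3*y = y*(y - 3)*(y - 1)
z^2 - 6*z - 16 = (z - 8)*(z + 2)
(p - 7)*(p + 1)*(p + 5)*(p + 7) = p^4 + 6*p^3 - 44*p^2 - 294*p - 245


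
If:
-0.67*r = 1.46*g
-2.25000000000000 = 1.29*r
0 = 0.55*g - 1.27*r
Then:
No Solution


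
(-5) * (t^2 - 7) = 35 - 5*t^2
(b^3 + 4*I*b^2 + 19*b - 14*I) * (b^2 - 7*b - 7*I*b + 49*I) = b^5 - 7*b^4 - 3*I*b^4 + 47*b^3 + 21*I*b^3 - 329*b^2 - 147*I*b^2 - 98*b + 1029*I*b + 686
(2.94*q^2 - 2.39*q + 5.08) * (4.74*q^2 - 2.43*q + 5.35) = 13.9356*q^4 - 18.4728*q^3 + 45.6159*q^2 - 25.1309*q + 27.178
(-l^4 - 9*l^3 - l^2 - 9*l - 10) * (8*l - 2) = -8*l^5 - 70*l^4 + 10*l^3 - 70*l^2 - 62*l + 20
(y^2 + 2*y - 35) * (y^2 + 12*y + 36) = y^4 + 14*y^3 + 25*y^2 - 348*y - 1260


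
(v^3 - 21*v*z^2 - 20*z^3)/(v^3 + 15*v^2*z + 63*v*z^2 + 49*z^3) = (v^2 - v*z - 20*z^2)/(v^2 + 14*v*z + 49*z^2)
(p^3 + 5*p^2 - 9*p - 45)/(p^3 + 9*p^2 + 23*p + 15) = (p - 3)/(p + 1)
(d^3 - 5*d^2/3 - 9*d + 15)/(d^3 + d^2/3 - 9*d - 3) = (3*d - 5)/(3*d + 1)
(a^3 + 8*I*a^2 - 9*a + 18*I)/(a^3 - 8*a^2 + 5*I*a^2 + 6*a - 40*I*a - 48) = (a + 3*I)/(a - 8)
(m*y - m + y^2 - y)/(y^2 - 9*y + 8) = (m + y)/(y - 8)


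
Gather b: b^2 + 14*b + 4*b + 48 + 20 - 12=b^2 + 18*b + 56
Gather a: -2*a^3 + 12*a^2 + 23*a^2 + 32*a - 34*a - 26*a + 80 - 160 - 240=-2*a^3 + 35*a^2 - 28*a - 320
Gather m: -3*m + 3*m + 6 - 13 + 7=0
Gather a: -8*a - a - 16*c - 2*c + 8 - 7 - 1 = -9*a - 18*c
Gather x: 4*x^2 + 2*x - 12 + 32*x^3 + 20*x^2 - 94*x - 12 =32*x^3 + 24*x^2 - 92*x - 24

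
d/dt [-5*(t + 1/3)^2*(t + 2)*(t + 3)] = -20*t^3 - 85*t^2 - 850*t/9 - 205/9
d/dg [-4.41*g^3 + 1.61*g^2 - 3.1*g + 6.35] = -13.23*g^2 + 3.22*g - 3.1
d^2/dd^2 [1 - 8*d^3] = -48*d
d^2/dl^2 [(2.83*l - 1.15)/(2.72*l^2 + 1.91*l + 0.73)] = ((2.83*l - 1.15)*(5.44*l + 1.91)*(10.88*l + 3.82) - (46.1856*l + 4.5546)*(2.72*l^2 + 1.91*l + 0.73))/(2.72*l^2 + 1.91*l + 0.73)^3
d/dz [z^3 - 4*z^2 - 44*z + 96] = 3*z^2 - 8*z - 44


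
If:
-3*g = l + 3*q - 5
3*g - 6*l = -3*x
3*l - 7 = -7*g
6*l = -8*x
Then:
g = 77/89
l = 28/89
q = 62/89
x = -21/89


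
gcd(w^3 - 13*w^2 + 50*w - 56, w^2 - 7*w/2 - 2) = w - 4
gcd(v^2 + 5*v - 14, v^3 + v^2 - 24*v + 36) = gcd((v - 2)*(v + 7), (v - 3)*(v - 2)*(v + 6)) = v - 2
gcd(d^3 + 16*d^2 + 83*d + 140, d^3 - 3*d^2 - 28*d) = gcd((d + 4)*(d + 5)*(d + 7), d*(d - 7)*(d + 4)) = d + 4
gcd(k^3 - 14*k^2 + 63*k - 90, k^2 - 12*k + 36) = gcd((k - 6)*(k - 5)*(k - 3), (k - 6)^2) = k - 6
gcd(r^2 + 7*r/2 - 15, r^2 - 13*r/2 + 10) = r - 5/2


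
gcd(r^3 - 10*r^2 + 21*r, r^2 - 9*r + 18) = r - 3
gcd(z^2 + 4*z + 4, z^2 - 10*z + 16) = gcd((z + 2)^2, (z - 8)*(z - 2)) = 1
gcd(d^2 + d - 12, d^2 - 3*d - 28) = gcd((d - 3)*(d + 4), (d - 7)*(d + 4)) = d + 4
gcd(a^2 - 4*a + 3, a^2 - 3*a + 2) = a - 1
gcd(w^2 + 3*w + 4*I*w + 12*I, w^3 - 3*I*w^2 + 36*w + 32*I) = w + 4*I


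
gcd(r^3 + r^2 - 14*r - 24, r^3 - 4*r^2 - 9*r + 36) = r^2 - r - 12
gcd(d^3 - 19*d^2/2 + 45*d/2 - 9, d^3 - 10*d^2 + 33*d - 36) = d - 3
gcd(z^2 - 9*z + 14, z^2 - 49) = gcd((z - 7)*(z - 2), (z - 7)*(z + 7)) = z - 7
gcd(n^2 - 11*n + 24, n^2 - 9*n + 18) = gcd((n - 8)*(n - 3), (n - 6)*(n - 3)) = n - 3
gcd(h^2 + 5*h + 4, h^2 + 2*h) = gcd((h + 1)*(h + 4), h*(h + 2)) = 1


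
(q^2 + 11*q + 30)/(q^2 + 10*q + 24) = (q + 5)/(q + 4)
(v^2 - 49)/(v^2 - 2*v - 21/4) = 4*(49 - v^2)/(-4*v^2 + 8*v + 21)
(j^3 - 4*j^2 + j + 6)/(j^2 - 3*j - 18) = (-j^3 + 4*j^2 - j - 6)/(-j^2 + 3*j + 18)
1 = 1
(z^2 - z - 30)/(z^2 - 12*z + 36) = (z + 5)/(z - 6)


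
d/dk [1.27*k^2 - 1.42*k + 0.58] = 2.54*k - 1.42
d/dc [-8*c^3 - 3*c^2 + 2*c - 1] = -24*c^2 - 6*c + 2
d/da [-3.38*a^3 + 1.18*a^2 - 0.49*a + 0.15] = -10.14*a^2 + 2.36*a - 0.49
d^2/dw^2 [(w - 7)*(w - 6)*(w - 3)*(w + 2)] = 12*w^2 - 84*w + 98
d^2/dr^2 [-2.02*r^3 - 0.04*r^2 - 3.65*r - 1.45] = -12.12*r - 0.08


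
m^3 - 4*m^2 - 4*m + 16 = (m - 4)*(m - 2)*(m + 2)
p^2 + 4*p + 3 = (p + 1)*(p + 3)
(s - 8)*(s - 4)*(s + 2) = s^3 - 10*s^2 + 8*s + 64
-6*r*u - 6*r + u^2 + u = (-6*r + u)*(u + 1)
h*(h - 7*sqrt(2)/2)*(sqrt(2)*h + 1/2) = sqrt(2)*h^3 - 13*h^2/2 - 7*sqrt(2)*h/4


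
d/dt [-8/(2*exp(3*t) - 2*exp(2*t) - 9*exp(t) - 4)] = (48*exp(2*t) - 32*exp(t) - 72)*exp(t)/(-2*exp(3*t) + 2*exp(2*t) + 9*exp(t) + 4)^2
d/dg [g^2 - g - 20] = 2*g - 1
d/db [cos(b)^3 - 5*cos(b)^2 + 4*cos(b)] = (-3*cos(b)^2 + 10*cos(b) - 4)*sin(b)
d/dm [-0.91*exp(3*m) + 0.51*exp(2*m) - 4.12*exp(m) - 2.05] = (-2.73*exp(2*m) + 1.02*exp(m) - 4.12)*exp(m)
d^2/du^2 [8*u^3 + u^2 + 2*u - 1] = 48*u + 2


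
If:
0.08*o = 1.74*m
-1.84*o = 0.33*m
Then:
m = 0.00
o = 0.00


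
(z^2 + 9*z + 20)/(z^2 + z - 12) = (z + 5)/(z - 3)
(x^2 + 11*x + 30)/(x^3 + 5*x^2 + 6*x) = (x^2 + 11*x + 30)/(x*(x^2 + 5*x + 6))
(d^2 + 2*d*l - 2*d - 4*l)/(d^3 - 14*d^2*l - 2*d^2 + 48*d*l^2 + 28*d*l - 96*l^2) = (d + 2*l)/(d^2 - 14*d*l + 48*l^2)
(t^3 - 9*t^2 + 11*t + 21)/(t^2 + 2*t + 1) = (t^2 - 10*t + 21)/(t + 1)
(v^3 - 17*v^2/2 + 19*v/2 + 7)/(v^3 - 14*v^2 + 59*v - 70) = (v + 1/2)/(v - 5)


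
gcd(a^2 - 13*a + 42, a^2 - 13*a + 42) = a^2 - 13*a + 42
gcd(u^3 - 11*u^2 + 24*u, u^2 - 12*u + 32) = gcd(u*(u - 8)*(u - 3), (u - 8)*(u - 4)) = u - 8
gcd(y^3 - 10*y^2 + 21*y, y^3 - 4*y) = y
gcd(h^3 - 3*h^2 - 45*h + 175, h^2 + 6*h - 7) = h + 7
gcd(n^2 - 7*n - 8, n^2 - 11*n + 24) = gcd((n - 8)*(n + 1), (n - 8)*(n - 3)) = n - 8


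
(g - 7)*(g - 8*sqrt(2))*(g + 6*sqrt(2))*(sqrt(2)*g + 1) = sqrt(2)*g^4 - 7*sqrt(2)*g^3 - 3*g^3 - 98*sqrt(2)*g^2 + 21*g^2 - 96*g + 686*sqrt(2)*g + 672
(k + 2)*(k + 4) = k^2 + 6*k + 8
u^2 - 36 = (u - 6)*(u + 6)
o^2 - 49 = (o - 7)*(o + 7)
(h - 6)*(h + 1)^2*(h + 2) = h^4 - 2*h^3 - 19*h^2 - 28*h - 12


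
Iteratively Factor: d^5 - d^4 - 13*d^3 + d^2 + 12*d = (d)*(d^4 - d^3 - 13*d^2 + d + 12) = d*(d + 3)*(d^3 - 4*d^2 - d + 4) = d*(d - 1)*(d + 3)*(d^2 - 3*d - 4) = d*(d - 4)*(d - 1)*(d + 3)*(d + 1)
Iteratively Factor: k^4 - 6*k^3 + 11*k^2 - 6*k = (k)*(k^3 - 6*k^2 + 11*k - 6) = k*(k - 2)*(k^2 - 4*k + 3) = k*(k - 3)*(k - 2)*(k - 1)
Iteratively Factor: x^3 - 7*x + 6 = (x - 2)*(x^2 + 2*x - 3) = (x - 2)*(x + 3)*(x - 1)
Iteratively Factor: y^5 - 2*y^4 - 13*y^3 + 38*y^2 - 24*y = (y + 4)*(y^4 - 6*y^3 + 11*y^2 - 6*y) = (y - 2)*(y + 4)*(y^3 - 4*y^2 + 3*y) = (y - 3)*(y - 2)*(y + 4)*(y^2 - y) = (y - 3)*(y - 2)*(y - 1)*(y + 4)*(y)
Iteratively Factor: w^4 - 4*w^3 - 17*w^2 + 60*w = (w + 4)*(w^3 - 8*w^2 + 15*w) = (w - 5)*(w + 4)*(w^2 - 3*w) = w*(w - 5)*(w + 4)*(w - 3)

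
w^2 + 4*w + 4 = (w + 2)^2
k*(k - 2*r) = k^2 - 2*k*r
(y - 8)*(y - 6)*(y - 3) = y^3 - 17*y^2 + 90*y - 144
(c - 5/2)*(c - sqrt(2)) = c^2 - 5*c/2 - sqrt(2)*c + 5*sqrt(2)/2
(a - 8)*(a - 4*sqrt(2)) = a^2 - 8*a - 4*sqrt(2)*a + 32*sqrt(2)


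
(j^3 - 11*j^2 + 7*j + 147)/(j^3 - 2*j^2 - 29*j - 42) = (j - 7)/(j + 2)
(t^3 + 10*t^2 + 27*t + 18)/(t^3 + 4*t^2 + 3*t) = (t + 6)/t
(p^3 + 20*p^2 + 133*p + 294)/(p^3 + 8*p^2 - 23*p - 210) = (p + 7)/(p - 5)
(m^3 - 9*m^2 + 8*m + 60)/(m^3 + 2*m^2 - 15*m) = (m^3 - 9*m^2 + 8*m + 60)/(m*(m^2 + 2*m - 15))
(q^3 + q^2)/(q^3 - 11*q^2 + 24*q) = q*(q + 1)/(q^2 - 11*q + 24)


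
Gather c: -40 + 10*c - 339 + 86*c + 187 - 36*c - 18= 60*c - 210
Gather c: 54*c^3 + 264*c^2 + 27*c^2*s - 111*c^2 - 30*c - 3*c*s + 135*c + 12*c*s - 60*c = 54*c^3 + c^2*(27*s + 153) + c*(9*s + 45)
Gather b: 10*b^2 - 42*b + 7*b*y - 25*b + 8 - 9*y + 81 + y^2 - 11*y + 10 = 10*b^2 + b*(7*y - 67) + y^2 - 20*y + 99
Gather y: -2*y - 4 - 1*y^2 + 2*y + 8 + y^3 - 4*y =y^3 - y^2 - 4*y + 4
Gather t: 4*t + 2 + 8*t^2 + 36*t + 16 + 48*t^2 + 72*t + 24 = 56*t^2 + 112*t + 42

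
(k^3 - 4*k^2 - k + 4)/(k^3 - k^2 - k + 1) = (k - 4)/(k - 1)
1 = 1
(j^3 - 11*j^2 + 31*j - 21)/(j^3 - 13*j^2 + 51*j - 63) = (j - 1)/(j - 3)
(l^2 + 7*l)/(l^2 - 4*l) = (l + 7)/(l - 4)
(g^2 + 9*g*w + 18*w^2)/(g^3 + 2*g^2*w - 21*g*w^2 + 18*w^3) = (g + 3*w)/(g^2 - 4*g*w + 3*w^2)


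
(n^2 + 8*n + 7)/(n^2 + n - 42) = (n + 1)/(n - 6)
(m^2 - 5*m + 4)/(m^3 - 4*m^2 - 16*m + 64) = (m - 1)/(m^2 - 16)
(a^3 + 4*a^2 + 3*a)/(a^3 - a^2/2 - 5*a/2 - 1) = 2*a*(a + 3)/(2*a^2 - 3*a - 2)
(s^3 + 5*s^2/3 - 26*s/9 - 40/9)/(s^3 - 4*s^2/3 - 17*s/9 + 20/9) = (s + 2)/(s - 1)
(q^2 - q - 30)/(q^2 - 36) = (q + 5)/(q + 6)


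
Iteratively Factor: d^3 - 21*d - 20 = (d - 5)*(d^2 + 5*d + 4) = (d - 5)*(d + 1)*(d + 4)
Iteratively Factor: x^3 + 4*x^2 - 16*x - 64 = (x + 4)*(x^2 - 16) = (x + 4)^2*(x - 4)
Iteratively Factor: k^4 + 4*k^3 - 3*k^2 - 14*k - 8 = (k + 4)*(k^3 - 3*k - 2) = (k - 2)*(k + 4)*(k^2 + 2*k + 1) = (k - 2)*(k + 1)*(k + 4)*(k + 1)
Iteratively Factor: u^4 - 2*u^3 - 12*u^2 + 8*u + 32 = (u + 2)*(u^3 - 4*u^2 - 4*u + 16) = (u + 2)^2*(u^2 - 6*u + 8) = (u - 4)*(u + 2)^2*(u - 2)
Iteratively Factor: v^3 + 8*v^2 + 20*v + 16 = (v + 2)*(v^2 + 6*v + 8) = (v + 2)*(v + 4)*(v + 2)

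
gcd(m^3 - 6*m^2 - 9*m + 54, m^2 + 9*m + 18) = m + 3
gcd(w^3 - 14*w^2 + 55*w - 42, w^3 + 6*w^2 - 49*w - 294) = w - 7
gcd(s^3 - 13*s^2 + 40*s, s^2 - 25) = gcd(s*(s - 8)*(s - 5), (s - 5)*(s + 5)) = s - 5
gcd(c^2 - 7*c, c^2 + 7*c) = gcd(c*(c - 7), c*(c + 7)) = c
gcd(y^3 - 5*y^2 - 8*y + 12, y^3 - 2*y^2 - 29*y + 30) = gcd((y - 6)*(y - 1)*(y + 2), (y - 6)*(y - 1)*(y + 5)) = y^2 - 7*y + 6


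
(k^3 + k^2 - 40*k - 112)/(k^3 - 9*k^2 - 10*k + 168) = (k + 4)/(k - 6)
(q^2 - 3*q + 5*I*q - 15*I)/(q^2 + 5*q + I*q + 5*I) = (q^2 + q*(-3 + 5*I) - 15*I)/(q^2 + q*(5 + I) + 5*I)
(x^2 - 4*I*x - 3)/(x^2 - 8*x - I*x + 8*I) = (x - 3*I)/(x - 8)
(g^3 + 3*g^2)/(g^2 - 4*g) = g*(g + 3)/(g - 4)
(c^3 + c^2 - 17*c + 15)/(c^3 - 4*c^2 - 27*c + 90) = (c - 1)/(c - 6)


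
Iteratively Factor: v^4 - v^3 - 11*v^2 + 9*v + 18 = (v - 2)*(v^3 + v^2 - 9*v - 9) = (v - 2)*(v + 1)*(v^2 - 9) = (v - 2)*(v + 1)*(v + 3)*(v - 3)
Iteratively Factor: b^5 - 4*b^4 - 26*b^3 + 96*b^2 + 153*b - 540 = (b - 3)*(b^4 - b^3 - 29*b^2 + 9*b + 180) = (b - 3)^2*(b^3 + 2*b^2 - 23*b - 60) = (b - 3)^2*(b + 4)*(b^2 - 2*b - 15) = (b - 3)^2*(b + 3)*(b + 4)*(b - 5)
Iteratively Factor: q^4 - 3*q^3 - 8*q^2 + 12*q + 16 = (q + 2)*(q^3 - 5*q^2 + 2*q + 8) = (q - 2)*(q + 2)*(q^2 - 3*q - 4) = (q - 2)*(q + 1)*(q + 2)*(q - 4)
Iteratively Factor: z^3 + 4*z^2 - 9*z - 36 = (z - 3)*(z^2 + 7*z + 12) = (z - 3)*(z + 3)*(z + 4)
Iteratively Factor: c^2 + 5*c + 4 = (c + 4)*(c + 1)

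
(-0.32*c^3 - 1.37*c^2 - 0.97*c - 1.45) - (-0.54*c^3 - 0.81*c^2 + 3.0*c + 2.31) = 0.22*c^3 - 0.56*c^2 - 3.97*c - 3.76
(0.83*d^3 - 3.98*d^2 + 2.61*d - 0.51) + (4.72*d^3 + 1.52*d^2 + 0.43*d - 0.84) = 5.55*d^3 - 2.46*d^2 + 3.04*d - 1.35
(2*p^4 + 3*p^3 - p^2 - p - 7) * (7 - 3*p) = -6*p^5 + 5*p^4 + 24*p^3 - 4*p^2 + 14*p - 49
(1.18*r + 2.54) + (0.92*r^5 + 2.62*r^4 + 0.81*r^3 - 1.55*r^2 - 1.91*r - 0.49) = 0.92*r^5 + 2.62*r^4 + 0.81*r^3 - 1.55*r^2 - 0.73*r + 2.05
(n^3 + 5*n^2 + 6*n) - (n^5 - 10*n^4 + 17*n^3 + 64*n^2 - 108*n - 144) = -n^5 + 10*n^4 - 16*n^3 - 59*n^2 + 114*n + 144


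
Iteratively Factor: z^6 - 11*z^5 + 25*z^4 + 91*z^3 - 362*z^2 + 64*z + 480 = (z - 2)*(z^5 - 9*z^4 + 7*z^3 + 105*z^2 - 152*z - 240) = (z - 2)*(z + 3)*(z^4 - 12*z^3 + 43*z^2 - 24*z - 80) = (z - 2)*(z + 1)*(z + 3)*(z^3 - 13*z^2 + 56*z - 80) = (z - 4)*(z - 2)*(z + 1)*(z + 3)*(z^2 - 9*z + 20) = (z - 5)*(z - 4)*(z - 2)*(z + 1)*(z + 3)*(z - 4)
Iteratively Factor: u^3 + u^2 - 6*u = (u)*(u^2 + u - 6) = u*(u - 2)*(u + 3)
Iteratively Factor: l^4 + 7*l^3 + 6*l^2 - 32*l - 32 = (l + 1)*(l^3 + 6*l^2 - 32) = (l - 2)*(l + 1)*(l^2 + 8*l + 16) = (l - 2)*(l + 1)*(l + 4)*(l + 4)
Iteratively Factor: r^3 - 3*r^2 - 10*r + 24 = (r + 3)*(r^2 - 6*r + 8) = (r - 4)*(r + 3)*(r - 2)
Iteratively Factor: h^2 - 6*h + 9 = (h - 3)*(h - 3)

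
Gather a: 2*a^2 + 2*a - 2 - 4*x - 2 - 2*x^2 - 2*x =2*a^2 + 2*a - 2*x^2 - 6*x - 4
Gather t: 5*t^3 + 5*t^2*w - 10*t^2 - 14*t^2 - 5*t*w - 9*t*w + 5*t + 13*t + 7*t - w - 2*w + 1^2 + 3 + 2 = 5*t^3 + t^2*(5*w - 24) + t*(25 - 14*w) - 3*w + 6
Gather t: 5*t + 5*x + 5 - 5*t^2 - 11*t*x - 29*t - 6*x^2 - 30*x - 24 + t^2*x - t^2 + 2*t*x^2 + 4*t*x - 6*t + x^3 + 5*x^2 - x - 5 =t^2*(x - 6) + t*(2*x^2 - 7*x - 30) + x^3 - x^2 - 26*x - 24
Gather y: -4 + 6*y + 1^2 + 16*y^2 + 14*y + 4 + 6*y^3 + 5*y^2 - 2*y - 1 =6*y^3 + 21*y^2 + 18*y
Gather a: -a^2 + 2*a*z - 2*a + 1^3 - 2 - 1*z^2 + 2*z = -a^2 + a*(2*z - 2) - z^2 + 2*z - 1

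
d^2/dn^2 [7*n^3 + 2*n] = 42*n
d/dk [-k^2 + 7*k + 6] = 7 - 2*k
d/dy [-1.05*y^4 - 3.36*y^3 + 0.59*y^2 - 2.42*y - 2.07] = -4.2*y^3 - 10.08*y^2 + 1.18*y - 2.42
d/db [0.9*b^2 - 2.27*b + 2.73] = 1.8*b - 2.27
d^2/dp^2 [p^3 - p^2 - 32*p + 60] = 6*p - 2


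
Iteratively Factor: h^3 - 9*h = (h - 3)*(h^2 + 3*h) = (h - 3)*(h + 3)*(h)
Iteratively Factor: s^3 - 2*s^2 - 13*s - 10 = (s + 1)*(s^2 - 3*s - 10) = (s - 5)*(s + 1)*(s + 2)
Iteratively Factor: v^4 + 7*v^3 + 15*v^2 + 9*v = (v + 1)*(v^3 + 6*v^2 + 9*v) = (v + 1)*(v + 3)*(v^2 + 3*v) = v*(v + 1)*(v + 3)*(v + 3)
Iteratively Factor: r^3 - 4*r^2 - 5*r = (r + 1)*(r^2 - 5*r) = r*(r + 1)*(r - 5)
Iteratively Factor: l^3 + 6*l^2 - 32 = (l - 2)*(l^2 + 8*l + 16) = (l - 2)*(l + 4)*(l + 4)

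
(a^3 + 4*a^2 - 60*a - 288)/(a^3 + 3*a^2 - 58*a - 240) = (a + 6)/(a + 5)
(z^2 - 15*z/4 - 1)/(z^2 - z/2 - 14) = (4*z + 1)/(2*(2*z + 7))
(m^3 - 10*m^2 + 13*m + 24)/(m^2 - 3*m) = m - 7 - 8/m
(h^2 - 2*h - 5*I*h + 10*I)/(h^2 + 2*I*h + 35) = (h - 2)/(h + 7*I)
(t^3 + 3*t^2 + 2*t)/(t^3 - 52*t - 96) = t*(t + 1)/(t^2 - 2*t - 48)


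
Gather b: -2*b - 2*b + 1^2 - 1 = -4*b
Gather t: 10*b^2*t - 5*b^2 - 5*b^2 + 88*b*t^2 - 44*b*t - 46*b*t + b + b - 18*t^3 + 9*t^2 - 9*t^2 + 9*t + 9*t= -10*b^2 + 88*b*t^2 + 2*b - 18*t^3 + t*(10*b^2 - 90*b + 18)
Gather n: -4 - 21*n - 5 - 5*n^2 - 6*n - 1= -5*n^2 - 27*n - 10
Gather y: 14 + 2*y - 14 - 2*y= 0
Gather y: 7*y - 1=7*y - 1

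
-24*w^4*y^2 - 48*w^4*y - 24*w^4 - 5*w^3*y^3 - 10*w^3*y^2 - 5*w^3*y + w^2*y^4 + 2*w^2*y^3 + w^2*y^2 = (-8*w + y)*(3*w + y)*(w*y + w)^2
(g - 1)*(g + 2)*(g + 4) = g^3 + 5*g^2 + 2*g - 8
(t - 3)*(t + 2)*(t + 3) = t^3 + 2*t^2 - 9*t - 18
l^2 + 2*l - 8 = (l - 2)*(l + 4)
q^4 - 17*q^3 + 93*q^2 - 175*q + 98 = (q - 7)^2*(q - 2)*(q - 1)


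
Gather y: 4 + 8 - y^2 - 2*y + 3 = -y^2 - 2*y + 15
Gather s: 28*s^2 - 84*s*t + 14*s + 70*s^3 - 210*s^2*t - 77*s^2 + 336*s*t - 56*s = 70*s^3 + s^2*(-210*t - 49) + s*(252*t - 42)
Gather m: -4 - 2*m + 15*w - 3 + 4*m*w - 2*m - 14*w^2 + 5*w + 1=m*(4*w - 4) - 14*w^2 + 20*w - 6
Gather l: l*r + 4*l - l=l*(r + 3)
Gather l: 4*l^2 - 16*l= 4*l^2 - 16*l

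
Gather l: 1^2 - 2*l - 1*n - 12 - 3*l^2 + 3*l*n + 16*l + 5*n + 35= -3*l^2 + l*(3*n + 14) + 4*n + 24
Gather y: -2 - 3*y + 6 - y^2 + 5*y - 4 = -y^2 + 2*y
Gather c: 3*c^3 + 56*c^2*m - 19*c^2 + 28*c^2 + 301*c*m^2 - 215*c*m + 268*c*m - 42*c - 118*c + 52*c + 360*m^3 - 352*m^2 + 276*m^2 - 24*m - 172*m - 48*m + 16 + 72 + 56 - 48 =3*c^3 + c^2*(56*m + 9) + c*(301*m^2 + 53*m - 108) + 360*m^3 - 76*m^2 - 244*m + 96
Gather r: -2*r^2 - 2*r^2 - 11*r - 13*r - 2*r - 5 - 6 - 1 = -4*r^2 - 26*r - 12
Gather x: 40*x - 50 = 40*x - 50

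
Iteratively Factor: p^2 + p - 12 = (p - 3)*(p + 4)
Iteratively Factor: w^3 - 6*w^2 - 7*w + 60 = (w - 4)*(w^2 - 2*w - 15) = (w - 4)*(w + 3)*(w - 5)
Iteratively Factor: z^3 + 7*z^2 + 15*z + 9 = (z + 3)*(z^2 + 4*z + 3) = (z + 3)^2*(z + 1)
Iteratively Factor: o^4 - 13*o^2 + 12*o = (o + 4)*(o^3 - 4*o^2 + 3*o) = o*(o + 4)*(o^2 - 4*o + 3) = o*(o - 1)*(o + 4)*(o - 3)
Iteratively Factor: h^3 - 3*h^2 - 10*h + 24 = (h + 3)*(h^2 - 6*h + 8) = (h - 2)*(h + 3)*(h - 4)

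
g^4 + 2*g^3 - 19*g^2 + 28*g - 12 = (g - 2)*(g - 1)^2*(g + 6)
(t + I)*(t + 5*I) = t^2 + 6*I*t - 5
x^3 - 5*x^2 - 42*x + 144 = (x - 8)*(x - 3)*(x + 6)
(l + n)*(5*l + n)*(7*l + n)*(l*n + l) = 35*l^4*n + 35*l^4 + 47*l^3*n^2 + 47*l^3*n + 13*l^2*n^3 + 13*l^2*n^2 + l*n^4 + l*n^3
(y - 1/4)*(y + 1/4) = y^2 - 1/16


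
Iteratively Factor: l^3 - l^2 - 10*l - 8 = (l + 2)*(l^2 - 3*l - 4) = (l - 4)*(l + 2)*(l + 1)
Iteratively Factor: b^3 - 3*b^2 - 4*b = (b)*(b^2 - 3*b - 4) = b*(b - 4)*(b + 1)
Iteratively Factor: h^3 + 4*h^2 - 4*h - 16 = (h - 2)*(h^2 + 6*h + 8) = (h - 2)*(h + 2)*(h + 4)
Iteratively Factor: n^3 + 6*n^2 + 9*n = (n)*(n^2 + 6*n + 9) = n*(n + 3)*(n + 3)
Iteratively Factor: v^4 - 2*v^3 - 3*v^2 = (v)*(v^3 - 2*v^2 - 3*v) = v*(v + 1)*(v^2 - 3*v) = v*(v - 3)*(v + 1)*(v)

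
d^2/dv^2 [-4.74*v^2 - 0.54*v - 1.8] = -9.48000000000000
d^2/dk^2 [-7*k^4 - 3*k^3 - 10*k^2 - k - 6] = -84*k^2 - 18*k - 20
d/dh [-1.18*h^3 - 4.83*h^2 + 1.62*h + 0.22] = -3.54*h^2 - 9.66*h + 1.62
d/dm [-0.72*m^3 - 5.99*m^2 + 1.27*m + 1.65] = -2.16*m^2 - 11.98*m + 1.27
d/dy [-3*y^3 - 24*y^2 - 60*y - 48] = -9*y^2 - 48*y - 60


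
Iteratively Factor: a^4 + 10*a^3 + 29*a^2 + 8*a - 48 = (a + 3)*(a^3 + 7*a^2 + 8*a - 16) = (a + 3)*(a + 4)*(a^2 + 3*a - 4) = (a - 1)*(a + 3)*(a + 4)*(a + 4)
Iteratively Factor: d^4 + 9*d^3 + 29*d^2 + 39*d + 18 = (d + 3)*(d^3 + 6*d^2 + 11*d + 6) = (d + 2)*(d + 3)*(d^2 + 4*d + 3) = (d + 2)*(d + 3)^2*(d + 1)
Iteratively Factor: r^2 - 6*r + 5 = (r - 1)*(r - 5)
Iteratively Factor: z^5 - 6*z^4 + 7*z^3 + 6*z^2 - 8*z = (z - 2)*(z^4 - 4*z^3 - z^2 + 4*z) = (z - 4)*(z - 2)*(z^3 - z) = (z - 4)*(z - 2)*(z - 1)*(z^2 + z) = z*(z - 4)*(z - 2)*(z - 1)*(z + 1)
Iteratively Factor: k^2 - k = (k)*(k - 1)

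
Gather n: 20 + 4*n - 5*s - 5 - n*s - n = n*(3 - s) - 5*s + 15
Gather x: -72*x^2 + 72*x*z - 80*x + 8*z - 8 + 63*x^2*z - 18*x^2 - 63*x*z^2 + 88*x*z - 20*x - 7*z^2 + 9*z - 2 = x^2*(63*z - 90) + x*(-63*z^2 + 160*z - 100) - 7*z^2 + 17*z - 10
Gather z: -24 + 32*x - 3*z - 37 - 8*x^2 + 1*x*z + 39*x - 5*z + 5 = -8*x^2 + 71*x + z*(x - 8) - 56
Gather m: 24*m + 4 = 24*m + 4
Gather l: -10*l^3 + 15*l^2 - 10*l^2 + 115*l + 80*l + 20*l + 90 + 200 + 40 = -10*l^3 + 5*l^2 + 215*l + 330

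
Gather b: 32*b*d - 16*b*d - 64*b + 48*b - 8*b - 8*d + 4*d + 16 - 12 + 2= b*(16*d - 24) - 4*d + 6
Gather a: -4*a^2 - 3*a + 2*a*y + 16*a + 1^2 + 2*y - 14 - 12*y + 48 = -4*a^2 + a*(2*y + 13) - 10*y + 35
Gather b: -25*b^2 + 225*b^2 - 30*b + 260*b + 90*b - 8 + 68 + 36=200*b^2 + 320*b + 96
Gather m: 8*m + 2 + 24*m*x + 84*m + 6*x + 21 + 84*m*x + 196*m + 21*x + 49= m*(108*x + 288) + 27*x + 72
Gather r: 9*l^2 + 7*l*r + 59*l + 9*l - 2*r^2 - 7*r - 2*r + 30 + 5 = 9*l^2 + 68*l - 2*r^2 + r*(7*l - 9) + 35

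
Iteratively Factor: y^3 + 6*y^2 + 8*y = (y)*(y^2 + 6*y + 8) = y*(y + 2)*(y + 4)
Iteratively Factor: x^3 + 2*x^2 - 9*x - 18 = (x + 3)*(x^2 - x - 6) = (x - 3)*(x + 3)*(x + 2)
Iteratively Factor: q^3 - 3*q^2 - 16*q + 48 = (q + 4)*(q^2 - 7*q + 12) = (q - 3)*(q + 4)*(q - 4)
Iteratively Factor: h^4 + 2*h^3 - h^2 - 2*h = (h + 1)*(h^3 + h^2 - 2*h) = h*(h + 1)*(h^2 + h - 2) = h*(h + 1)*(h + 2)*(h - 1)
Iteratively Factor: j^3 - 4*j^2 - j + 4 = (j + 1)*(j^2 - 5*j + 4) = (j - 4)*(j + 1)*(j - 1)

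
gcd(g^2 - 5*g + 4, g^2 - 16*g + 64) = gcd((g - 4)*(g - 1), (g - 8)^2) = 1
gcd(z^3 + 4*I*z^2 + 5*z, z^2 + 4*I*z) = z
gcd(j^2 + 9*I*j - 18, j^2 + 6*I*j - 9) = j + 3*I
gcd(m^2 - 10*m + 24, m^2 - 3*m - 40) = 1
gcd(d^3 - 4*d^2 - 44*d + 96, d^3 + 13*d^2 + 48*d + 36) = d + 6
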